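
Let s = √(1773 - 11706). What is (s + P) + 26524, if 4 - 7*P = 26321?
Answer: 159351/7 + I*√9933 ≈ 22764.0 + 99.664*I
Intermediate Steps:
P = -26317/7 (P = 4/7 - ⅐*26321 = 4/7 - 26321/7 = -26317/7 ≈ -3759.6)
s = I*√9933 (s = √(-9933) = I*√9933 ≈ 99.664*I)
(s + P) + 26524 = (I*√9933 - 26317/7) + 26524 = (-26317/7 + I*√9933) + 26524 = 159351/7 + I*√9933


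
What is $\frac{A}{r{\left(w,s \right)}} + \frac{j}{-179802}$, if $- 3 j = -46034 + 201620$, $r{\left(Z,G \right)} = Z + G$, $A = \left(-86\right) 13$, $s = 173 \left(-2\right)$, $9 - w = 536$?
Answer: $\frac{4561003}{2906799} \approx 1.5691$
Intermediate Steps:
$w = -527$ ($w = 9 - 536 = -527$)
$s = -346$
$A = -1118$
$r{\left(Z,G \right)} = G + Z$
$j = -51862$ ($j = - \frac{-46034 + 201620}{3} = \left(- \frac{1}{3}\right) 155586 = -51862$)
$\frac{A}{r{\left(w,s \right)}} + \frac{j}{-179802} = - \frac{1118}{-346 - 527} - \frac{51862}{-179802} = - \frac{1118}{-873} - - \frac{25931}{89901} = \left(-1118\right) \left(- \frac{1}{873}\right) + \frac{25931}{89901} = \frac{1118}{873} + \frac{25931}{89901} = \frac{4561003}{2906799}$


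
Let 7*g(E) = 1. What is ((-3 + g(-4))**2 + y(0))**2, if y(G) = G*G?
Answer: 160000/2401 ≈ 66.639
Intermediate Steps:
g(E) = 1/7 (g(E) = (1/7)*1 = 1/7)
y(G) = G**2
((-3 + g(-4))**2 + y(0))**2 = ((-3 + 1/7)**2 + 0**2)**2 = ((-20/7)**2 + 0)**2 = (400/49 + 0)**2 = (400/49)**2 = 160000/2401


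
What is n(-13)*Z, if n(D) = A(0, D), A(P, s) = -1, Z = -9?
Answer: 9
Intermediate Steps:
n(D) = -1
n(-13)*Z = -1*(-9) = 9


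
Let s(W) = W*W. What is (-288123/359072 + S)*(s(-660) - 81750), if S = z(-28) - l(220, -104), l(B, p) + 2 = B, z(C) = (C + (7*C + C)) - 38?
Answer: -4617659067225/25648 ≈ -1.8004e+8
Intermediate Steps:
z(C) = -38 + 9*C (z(C) = (C + 8*C) - 38 = 9*C - 38 = -38 + 9*C)
l(B, p) = -2 + B
s(W) = W**2
S = -508 (S = (-38 + 9*(-28)) - (-2 + 220) = (-38 - 252) - 1*218 = -290 - 218 = -508)
(-288123/359072 + S)*(s(-660) - 81750) = (-288123/359072 - 508)*((-660)**2 - 81750) = (-288123*1/359072 - 508)*(435600 - 81750) = (-288123/359072 - 508)*353850 = -182696699/359072*353850 = -4617659067225/25648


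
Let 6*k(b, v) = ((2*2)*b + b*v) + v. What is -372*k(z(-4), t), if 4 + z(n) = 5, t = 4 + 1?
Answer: -868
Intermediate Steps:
t = 5
z(n) = 1 (z(n) = -4 + 5 = 1)
k(b, v) = v/6 + 2*b/3 + b*v/6 (k(b, v) = (((2*2)*b + b*v) + v)/6 = ((4*b + b*v) + v)/6 = (v + 4*b + b*v)/6 = v/6 + 2*b/3 + b*v/6)
-372*k(z(-4), t) = -372*((⅙)*5 + (⅔)*1 + (⅙)*1*5) = -372*(⅚ + ⅔ + ⅚) = -372*7/3 = -868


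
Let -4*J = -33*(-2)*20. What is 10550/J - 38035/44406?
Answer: -16034495/488466 ≈ -32.826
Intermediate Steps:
J = -330 (J = -(-33*(-2))*20/4 = -33*20/2 = -1/4*1320 = -330)
10550/J - 38035/44406 = 10550/(-330) - 38035/44406 = 10550*(-1/330) - 38035*1/44406 = -1055/33 - 38035/44406 = -16034495/488466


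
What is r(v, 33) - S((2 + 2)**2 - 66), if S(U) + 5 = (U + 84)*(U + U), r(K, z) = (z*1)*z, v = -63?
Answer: 4494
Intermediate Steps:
r(K, z) = z**2 (r(K, z) = z*z = z**2)
S(U) = -5 + 2*U*(84 + U) (S(U) = -5 + (U + 84)*(U + U) = -5 + (84 + U)*(2*U) = -5 + 2*U*(84 + U))
r(v, 33) - S((2 + 2)**2 - 66) = 33**2 - (-5 + 2*((2 + 2)**2 - 66)**2 + 168*((2 + 2)**2 - 66)) = 1089 - (-5 + 2*(4**2 - 66)**2 + 168*(4**2 - 66)) = 1089 - (-5 + 2*(16 - 66)**2 + 168*(16 - 66)) = 1089 - (-5 + 2*(-50)**2 + 168*(-50)) = 1089 - (-5 + 2*2500 - 8400) = 1089 - (-5 + 5000 - 8400) = 1089 - 1*(-3405) = 1089 + 3405 = 4494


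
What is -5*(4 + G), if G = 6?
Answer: -50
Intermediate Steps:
-5*(4 + G) = -5*(4 + 6) = -5*10 = -50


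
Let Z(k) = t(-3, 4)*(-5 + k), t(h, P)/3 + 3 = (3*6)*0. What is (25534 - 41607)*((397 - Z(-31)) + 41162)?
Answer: -662770155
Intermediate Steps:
t(h, P) = -9 (t(h, P) = -9 + 3*((3*6)*0) = -9 + 3*(18*0) = -9 + 3*0 = -9 + 0 = -9)
Z(k) = 45 - 9*k (Z(k) = -9*(-5 + k) = 45 - 9*k)
(25534 - 41607)*((397 - Z(-31)) + 41162) = (25534 - 41607)*((397 - (45 - 9*(-31))) + 41162) = -16073*((397 - (45 + 279)) + 41162) = -16073*((397 - 1*324) + 41162) = -16073*((397 - 324) + 41162) = -16073*(73 + 41162) = -16073*41235 = -662770155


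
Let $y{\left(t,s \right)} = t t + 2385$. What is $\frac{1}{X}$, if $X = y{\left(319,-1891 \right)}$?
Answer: $\frac{1}{104146} \approx 9.6019 \cdot 10^{-6}$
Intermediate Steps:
$y{\left(t,s \right)} = 2385 + t^{2}$ ($y{\left(t,s \right)} = t^{2} + 2385 = 2385 + t^{2}$)
$X = 104146$ ($X = 2385 + 319^{2} = 2385 + 101761 = 104146$)
$\frac{1}{X} = \frac{1}{104146}$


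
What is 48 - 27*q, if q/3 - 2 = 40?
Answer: -3354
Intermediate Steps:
q = 126 (q = 6 + 3*40 = 6 + 120 = 126)
48 - 27*q = 48 - 27*126 = 48 - 3402 = -3354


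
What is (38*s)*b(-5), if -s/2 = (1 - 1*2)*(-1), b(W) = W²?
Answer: -1900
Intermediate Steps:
s = -2 (s = -2*(1 - 1*2)*(-1) = -2*(1 - 2)*(-1) = -(-2)*(-1) = -2*1 = -2)
(38*s)*b(-5) = (38*(-2))*(-5)² = -76*25 = -1900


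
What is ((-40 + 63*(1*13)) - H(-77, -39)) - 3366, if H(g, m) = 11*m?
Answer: -2158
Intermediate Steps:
((-40 + 63*(1*13)) - H(-77, -39)) - 3366 = ((-40 + 63*(1*13)) - 11*(-39)) - 3366 = ((-40 + 63*13) - 1*(-429)) - 3366 = ((-40 + 819) + 429) - 3366 = (779 + 429) - 3366 = 1208 - 3366 = -2158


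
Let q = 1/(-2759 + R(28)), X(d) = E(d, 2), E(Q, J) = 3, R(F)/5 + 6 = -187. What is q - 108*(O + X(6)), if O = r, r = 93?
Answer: -38610433/3724 ≈ -10368.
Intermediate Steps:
R(F) = -965 (R(F) = -30 + 5*(-187) = -30 - 935 = -965)
X(d) = 3
O = 93
q = -1/3724 (q = 1/(-2759 - 965) = 1/(-3724) = -1/3724 ≈ -0.00026853)
q - 108*(O + X(6)) = -1/3724 - 108*(93 + 3) = -1/3724 - 108*96 = -1/3724 - 1*10368 = -1/3724 - 10368 = -38610433/3724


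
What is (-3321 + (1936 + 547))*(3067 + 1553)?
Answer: -3871560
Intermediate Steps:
(-3321 + (1936 + 547))*(3067 + 1553) = (-3321 + 2483)*4620 = -838*4620 = -3871560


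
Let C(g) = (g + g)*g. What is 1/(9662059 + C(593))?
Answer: 1/10365357 ≈ 9.6475e-8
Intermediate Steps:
C(g) = 2*g² (C(g) = (2*g)*g = 2*g²)
1/(9662059 + C(593)) = 1/(9662059 + 2*593²) = 1/(9662059 + 2*351649) = 1/(9662059 + 703298) = 1/10365357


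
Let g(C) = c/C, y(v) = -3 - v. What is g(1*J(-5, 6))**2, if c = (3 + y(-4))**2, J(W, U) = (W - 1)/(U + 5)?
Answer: 7744/9 ≈ 860.44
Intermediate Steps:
J(W, U) = (-1 + W)/(5 + U)
c = 16 (c = (3 + (-3 - 1*(-4)))**2 = (3 + (-3 + 4))**2 = (3 + 1)**2 = 4**2 = 16)
g(C) = 16/C
g(1*J(-5, 6))**2 = (16/((1*((-1 - 5)/(5 + 6)))))**2 = (16/((1*(-6/11))))**2 = (16/(-6/11))**2 = (16*(-11/6))**2 = (-88/3)**2 = 7744/9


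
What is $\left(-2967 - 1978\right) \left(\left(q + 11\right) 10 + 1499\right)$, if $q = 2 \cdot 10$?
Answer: $-8945505$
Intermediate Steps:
$q = 20$
$\left(-2967 - 1978\right) \left(\left(q + 11\right) 10 + 1499\right) = \left(-2967 - 1978\right) \left(\left(20 + 11\right) 10 + 1499\right) = - 4945 \left(31 \cdot 10 + 1499\right) = - 4945 \left(310 + 1499\right) = \left(-4945\right) 1809 = -8945505$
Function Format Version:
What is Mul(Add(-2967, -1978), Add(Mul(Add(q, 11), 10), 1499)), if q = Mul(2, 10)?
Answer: -8945505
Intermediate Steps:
q = 20
Mul(Add(-2967, -1978), Add(Mul(Add(q, 11), 10), 1499)) = Mul(Add(-2967, -1978), Add(Mul(Add(20, 11), 10), 1499)) = Mul(-4945, Add(Mul(31, 10), 1499)) = Mul(-4945, Add(310, 1499)) = Mul(-4945, 1809) = -8945505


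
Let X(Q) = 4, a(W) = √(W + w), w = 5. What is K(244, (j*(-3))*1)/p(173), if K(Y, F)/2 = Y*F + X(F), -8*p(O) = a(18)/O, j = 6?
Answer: 12145984*√23/23 ≈ 2.5326e+6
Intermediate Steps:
a(W) = √(5 + W) (a(W) = √(W + 5) = √(5 + W))
p(O) = -√23/(8*O) (p(O) = -√(5 + 18)/(8*O) = -√23/(8*O))
K(Y, F) = 8 + 2*F*Y (K(Y, F) = 2*(Y*F + 4) = 2*(F*Y + 4) = 2*(4 + F*Y) = 8 + 2*F*Y)
K(244, (j*(-3))*1)/p(173) = (8 + 2*((6*(-3))*1)*244)/((-⅛*√23/173)) = (8 + 2*(-18*1)*244)/((-⅛*√23*1/173)) = (8 + 2*(-18)*244)/((-√23/1384)) = (8 - 8784)*(-1384*√23/23) = -(-12145984)*√23/23 = 12145984*√23/23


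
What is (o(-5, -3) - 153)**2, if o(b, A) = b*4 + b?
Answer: 31684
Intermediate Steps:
o(b, A) = 5*b (o(b, A) = 4*b + b = 5*b)
(o(-5, -3) - 153)**2 = (5*(-5) - 153)**2 = (-25 - 153)**2 = (-178)**2 = 31684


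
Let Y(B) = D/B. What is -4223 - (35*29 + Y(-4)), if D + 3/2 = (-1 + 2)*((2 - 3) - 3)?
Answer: -41915/8 ≈ -5239.4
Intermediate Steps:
D = -11/2 (D = -3/2 + (-1 + 2)*((2 - 3) - 3) = -3/2 + 1*(-1 - 3) = -3/2 + 1*(-4) = -3/2 - 4 = -11/2 ≈ -5.5000)
Y(B) = -11/(2*B)
-4223 - (35*29 + Y(-4)) = -4223 - (35*29 - 11/2/(-4)) = -4223 - (1015 - 11/2*(-¼)) = -4223 - (1015 + 11/8) = -4223 - 1*8131/8 = -4223 - 8131/8 = -41915/8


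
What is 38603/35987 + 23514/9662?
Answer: 609590252/173853197 ≈ 3.5064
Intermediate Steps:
38603/35987 + 23514/9662 = 38603*(1/35987) + 23514*(1/9662) = 38603/35987 + 11757/4831 = 609590252/173853197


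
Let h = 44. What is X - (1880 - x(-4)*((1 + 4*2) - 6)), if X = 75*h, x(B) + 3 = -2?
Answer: 1405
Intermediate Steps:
x(B) = -5 (x(B) = -3 - 2 = -5)
X = 3300 (X = 75*44 = 3300)
X - (1880 - x(-4)*((1 + 4*2) - 6)) = 3300 - (1880 - (-5)*((1 + 4*2) - 6)) = 3300 - (1880 - (-5)*((1 + 8) - 6)) = 3300 - (1880 - (-5)*(9 - 6)) = 3300 - (1880 - (-5)*3) = 3300 - (1880 - 1*(-15)) = 3300 - (1880 + 15) = 3300 - 1*1895 = 3300 - 1895 = 1405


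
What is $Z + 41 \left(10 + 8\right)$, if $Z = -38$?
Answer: $700$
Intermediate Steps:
$Z + 41 \left(10 + 8\right) = -38 + 41 \left(10 + 8\right) = -38 + 41 \cdot 18 = -38 + 738 = 700$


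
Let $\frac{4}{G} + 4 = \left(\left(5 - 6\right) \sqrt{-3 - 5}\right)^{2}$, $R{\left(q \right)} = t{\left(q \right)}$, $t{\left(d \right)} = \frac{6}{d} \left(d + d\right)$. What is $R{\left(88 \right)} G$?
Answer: $-4$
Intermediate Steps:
$t{\left(d \right)} = 12$ ($t{\left(d \right)} = \frac{6}{d} 2 d = 12$)
$R{\left(q \right)} = 12$
$G = - \frac{1}{3}$ ($G = \frac{4}{-4 + \left(\left(5 - 6\right) \sqrt{-3 - 5}\right)^{2}} = \frac{4}{-4 + \left(\left(5 - 6\right) \sqrt{-8}\right)^{2}} = \frac{4}{-4 + \left(- 2 i \sqrt{2}\right)^{2}} = \frac{4}{-4 - 8} = \frac{4}{-12} = 4 \left(- \frac{1}{12}\right) = - \frac{1}{3} \approx -0.33333$)
$R{\left(88 \right)} G = 12 \left(- \frac{1}{3}\right) = -4$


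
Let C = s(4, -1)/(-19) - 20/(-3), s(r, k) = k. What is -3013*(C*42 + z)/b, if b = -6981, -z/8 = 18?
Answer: 608626/10203 ≈ 59.652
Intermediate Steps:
z = -144 (z = -8*18 = -144)
C = 383/57 (C = -1/(-19) - 20/(-3) = -1*(-1/19) - 20*(-⅓) = 1/19 + 20/3 = 383/57 ≈ 6.7193)
-3013*(C*42 + z)/b = -3013/((-6981/((383/57)*42 - 144))) = -3013/((-6981/(5362/19 - 144))) = -3013/((-6981/2626/19)) = -3013/((-6981*19/2626)) = -3013/(-10203/202) = -3013*(-202/10203) = 608626/10203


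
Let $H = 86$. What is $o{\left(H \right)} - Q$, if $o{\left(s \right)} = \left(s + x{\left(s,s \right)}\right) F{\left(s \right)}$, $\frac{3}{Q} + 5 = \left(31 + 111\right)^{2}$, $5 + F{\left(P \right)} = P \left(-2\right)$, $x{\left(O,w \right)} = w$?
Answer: $- \frac{613720599}{20159} \approx -30444.0$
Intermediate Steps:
$F{\left(P \right)} = -5 - 2 P$ ($F{\left(P \right)} = -5 + P \left(-2\right) = -5 - 2 P$)
$Q = \frac{3}{20159}$ ($Q = \frac{3}{-5 + \left(31 + 111\right)^{2}} = \frac{3}{-5 + 142^{2}} = \frac{3}{-5 + 20164} = \frac{3}{20159} \approx 0.00014882$)
$o{\left(s \right)} = 2 s \left(-5 - 2 s\right)$ ($o{\left(s \right)} = \left(s + s\right) \left(-5 - 2 s\right) = 2 s \left(-5 - 2 s\right)$)
$o{\left(H \right)} - Q = \left(-2\right) 86 \left(5 + 2 \cdot 86\right) - \frac{3}{20159} = \left(-2\right) 86 \left(5 + 172\right) - \frac{3}{20159} = \left(-2\right) 86 \cdot 177 - \frac{3}{20159} = -30444 - \frac{3}{20159} = - \frac{613720599}{20159}$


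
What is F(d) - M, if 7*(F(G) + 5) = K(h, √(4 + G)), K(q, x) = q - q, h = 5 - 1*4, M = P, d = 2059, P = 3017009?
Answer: -3017014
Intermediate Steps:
M = 3017009
h = 1 (h = 5 - 4 = 1)
K(q, x) = 0
F(G) = -5 (F(G) = -5 + (⅐)*0 = -5 + 0 = -5)
F(d) - M = -5 - 1*3017009 = -5 - 3017009 = -3017014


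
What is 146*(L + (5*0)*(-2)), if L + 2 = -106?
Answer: -15768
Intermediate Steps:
L = -108 (L = -2 - 106 = -108)
146*(L + (5*0)*(-2)) = 146*(-108 + (5*0)*(-2)) = 146*(-108 + 0*(-2)) = 146*(-108 + 0) = 146*(-108) = -15768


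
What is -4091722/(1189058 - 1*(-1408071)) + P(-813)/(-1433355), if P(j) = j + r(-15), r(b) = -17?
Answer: -1172546914048/744521567559 ≈ -1.5749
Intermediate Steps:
P(j) = -17 + j (P(j) = j - 17 = -17 + j)
-4091722/(1189058 - 1*(-1408071)) + P(-813)/(-1433355) = -4091722/(1189058 - 1*(-1408071)) + (-17 - 813)/(-1433355) = -4091722/(1189058 + 1408071) - 830*(-1/1433355) = -4091722/2597129 + 166/286671 = -1172546914048/744521567559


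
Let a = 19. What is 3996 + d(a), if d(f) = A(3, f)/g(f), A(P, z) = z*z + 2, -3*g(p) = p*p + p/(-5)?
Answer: 7131411/1786 ≈ 3993.0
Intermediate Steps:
g(p) = -p**2/3 + p/15 (g(p) = -(p*p + p/(-5))/3 = -(p**2 + p*(-1/5))/3 = -(p**2 - p/5)/3 = -p**2/3 + p/15)
A(P, z) = 2 + z**2 (A(P, z) = z**2 + 2 = 2 + z**2)
d(f) = 15*(2 + f**2)/(f*(1 - 5*f)) (d(f) = (2 + f**2)/((f*(1 - 5*f)/15)) = (2 + f**2)*(15/(f*(1 - 5*f))) = 15*(2 + f**2)/(f*(1 - 5*f)))
3996 + d(a) = 3996 + 15*(-2 - 1*19**2)/(19*(-1 + 5*19)) = 3996 + 15*(1/19)*(-2 - 1*361)/(-1 + 95) = 3996 + 15*(1/19)*(-2 - 361)/94 = 3996 + 15*(1/19)*(1/94)*(-363) = 3996 - 5445/1786 = 7131411/1786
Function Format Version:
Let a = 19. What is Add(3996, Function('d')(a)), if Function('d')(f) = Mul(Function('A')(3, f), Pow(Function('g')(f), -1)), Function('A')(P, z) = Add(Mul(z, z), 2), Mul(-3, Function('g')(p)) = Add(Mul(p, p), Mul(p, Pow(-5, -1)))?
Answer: Rational(7131411, 1786) ≈ 3993.0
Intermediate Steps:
Function('g')(p) = Add(Mul(Rational(-1, 3), Pow(p, 2)), Mul(Rational(1, 15), p)) (Function('g')(p) = Mul(Rational(-1, 3), Add(Mul(p, p), Mul(p, Pow(-5, -1)))) = Mul(Rational(-1, 3), Add(Pow(p, 2), Mul(p, Rational(-1, 5)))) = Mul(Rational(-1, 3), Add(Pow(p, 2), Mul(Rational(-1, 5), p))) = Add(Mul(Rational(-1, 3), Pow(p, 2)), Mul(Rational(1, 15), p)))
Function('A')(P, z) = Add(2, Pow(z, 2)) (Function('A')(P, z) = Add(Pow(z, 2), 2) = Add(2, Pow(z, 2)))
Function('d')(f) = Mul(15, Pow(f, -1), Pow(Add(1, Mul(-5, f)), -1), Add(2, Pow(f, 2))) (Function('d')(f) = Mul(Add(2, Pow(f, 2)), Pow(Mul(Rational(1, 15), f, Add(1, Mul(-5, f))), -1)) = Mul(Add(2, Pow(f, 2)), Mul(15, Pow(f, -1), Pow(Add(1, Mul(-5, f)), -1))) = Mul(15, Pow(f, -1), Pow(Add(1, Mul(-5, f)), -1), Add(2, Pow(f, 2))))
Add(3996, Function('d')(a)) = Add(3996, Mul(15, Pow(19, -1), Pow(Add(-1, Mul(5, 19)), -1), Add(-2, Mul(-1, Pow(19, 2))))) = Add(3996, Mul(15, Rational(1, 19), Pow(Add(-1, 95), -1), Add(-2, Mul(-1, 361)))) = Add(3996, Mul(15, Rational(1, 19), Pow(94, -1), Add(-2, -361))) = Add(3996, Mul(15, Rational(1, 19), Rational(1, 94), -363)) = Add(3996, Rational(-5445, 1786)) = Rational(7131411, 1786)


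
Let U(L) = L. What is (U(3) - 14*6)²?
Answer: 6561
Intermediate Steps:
(U(3) - 14*6)² = (3 - 14*6)² = (3 - 84)² = (-81)² = 6561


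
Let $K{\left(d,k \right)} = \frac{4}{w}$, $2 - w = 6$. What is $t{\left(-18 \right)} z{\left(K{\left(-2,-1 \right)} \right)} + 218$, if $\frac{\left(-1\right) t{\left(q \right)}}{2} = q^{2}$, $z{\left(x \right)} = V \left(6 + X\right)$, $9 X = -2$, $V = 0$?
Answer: $218$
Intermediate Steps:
$w = -4$ ($w = 2 - 6 = -4$)
$X = - \frac{2}{9}$ ($X = \frac{1}{9} \left(-2\right) = - \frac{2}{9} \approx -0.22222$)
$K{\left(d,k \right)} = -1$ ($K{\left(d,k \right)} = \frac{4}{-4} = 4 \left(- \frac{1}{4}\right) = -1$)
$z{\left(x \right)} = 0$ ($z{\left(x \right)} = 0 \left(6 - \frac{2}{9}\right) = 0 \cdot \frac{52}{9} = 0$)
$t{\left(q \right)} = - 2 q^{2}$
$t{\left(-18 \right)} z{\left(K{\left(-2,-1 \right)} \right)} + 218 = - 2 \left(-18\right)^{2} \cdot 0 + 218 = \left(-2\right) 324 \cdot 0 + 218 = \left(-648\right) 0 + 218 = 0 + 218 = 218$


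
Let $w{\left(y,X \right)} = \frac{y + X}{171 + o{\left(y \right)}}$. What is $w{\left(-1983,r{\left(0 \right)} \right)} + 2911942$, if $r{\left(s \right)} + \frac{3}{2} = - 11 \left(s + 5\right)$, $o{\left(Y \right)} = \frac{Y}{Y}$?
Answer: $\frac{1001703969}{344} \approx 2.9119 \cdot 10^{6}$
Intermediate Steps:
$o{\left(Y \right)} = 1$
$r{\left(s \right)} = - \frac{113}{2} - 11 s$ ($r{\left(s \right)} = - \frac{3}{2} - 11 \left(s + 5\right) = - \frac{3}{2} - 11 \left(5 + s\right) = - \frac{3}{2} - \left(55 + 11 s\right) = - \frac{113}{2} - 11 s$)
$w{\left(y,X \right)} = \frac{X}{172} + \frac{y}{172}$ ($w{\left(y,X \right)} = \frac{y + X}{171 + 1} = \frac{X + y}{172} = \left(X + y\right) \frac{1}{172} = \frac{X}{172} + \frac{y}{172}$)
$w{\left(-1983,r{\left(0 \right)} \right)} + 2911942 = \left(\frac{- \frac{113}{2} - 0}{172} + \frac{1}{172} \left(-1983\right)\right) + 2911942 = \left(\frac{- \frac{113}{2} + 0}{172} - \frac{1983}{172}\right) + 2911942 = \left(\frac{1}{172} \left(- \frac{113}{2}\right) - \frac{1983}{172}\right) + 2911942 = \left(- \frac{113}{344} - \frac{1983}{172}\right) + 2911942 = - \frac{4079}{344} + 2911942 = \frac{1001703969}{344}$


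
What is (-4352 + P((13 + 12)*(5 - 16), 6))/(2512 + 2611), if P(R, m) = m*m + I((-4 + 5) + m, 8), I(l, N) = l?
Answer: -4309/5123 ≈ -0.84111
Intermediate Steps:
P(R, m) = 1 + m + m**2 (P(R, m) = m*m + ((-4 + 5) + m) = m**2 + (1 + m) = 1 + m + m**2)
(-4352 + P((13 + 12)*(5 - 16), 6))/(2512 + 2611) = (-4352 + (1 + 6 + 6**2))/(2512 + 2611) = (-4352 + (1 + 6 + 36))/5123 = (-4352 + 43)*(1/5123) = -4309*1/5123 = -4309/5123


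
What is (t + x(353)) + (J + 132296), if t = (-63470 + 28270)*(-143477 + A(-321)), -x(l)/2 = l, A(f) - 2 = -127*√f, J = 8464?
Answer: 5050460054 + 4470400*I*√321 ≈ 5.0505e+9 + 8.0094e+7*I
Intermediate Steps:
A(f) = 2 - 127*√f
x(l) = -2*l
t = 5050320000 + 4470400*I*√321 (t = (-63470 + 28270)*(-143477 + (2 - 127*I*√321)) = -35200*(-143477 + (2 - 127*I*√321)) = -35200*(-143475 - 127*I*√321) = 5050320000 + 4470400*I*√321 ≈ 5.0503e+9 + 8.0094e+7*I)
(t + x(353)) + (J + 132296) = ((5050320000 + 4470400*I*√321) - 2*353) + (8464 + 132296) = ((5050320000 + 4470400*I*√321) - 706) + 140760 = (5050319294 + 4470400*I*√321) + 140760 = 5050460054 + 4470400*I*√321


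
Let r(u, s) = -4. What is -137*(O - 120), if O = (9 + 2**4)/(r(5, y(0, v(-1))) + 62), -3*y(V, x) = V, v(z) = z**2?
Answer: 950095/58 ≈ 16381.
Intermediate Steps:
y(V, x) = -V/3
O = 25/58 (O = (9 + 2**4)/(-4 + 62) = (9 + 16)/58 = 25*(1/58) = 25/58 ≈ 0.43103)
-137*(O - 120) = -137*(25/58 - 120) = -137*(-6935/58) = 950095/58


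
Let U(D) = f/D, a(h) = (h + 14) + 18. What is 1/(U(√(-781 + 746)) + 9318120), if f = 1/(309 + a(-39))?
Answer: 29744743576800/277165090017851616001 + 302*I*√35/277165090017851616001 ≈ 1.0732e-7 + 6.4462e-18*I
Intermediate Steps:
a(h) = 32 + h (a(h) = (14 + h) + 18 = 32 + h)
f = 1/302 (f = 1/(309 + (32 - 39)) = 1/(309 - 7) = 1/302 ≈ 0.0033113)
U(D) = 1/(302*D)
1/(U(√(-781 + 746)) + 9318120) = 1/(1/(302*(√(-781 + 746))) + 9318120) = 1/(1/(302*(√(-35))) + 9318120) = 1/(1/(302*((I*√35))) + 9318120) = 1/((-I*√35/35)/302 + 9318120) = 1/(-I*√35/10570 + 9318120) = 1/(9318120 - I*√35/10570)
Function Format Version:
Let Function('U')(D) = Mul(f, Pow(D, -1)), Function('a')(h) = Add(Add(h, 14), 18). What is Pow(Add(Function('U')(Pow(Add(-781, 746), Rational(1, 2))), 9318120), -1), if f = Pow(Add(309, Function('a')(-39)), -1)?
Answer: Add(Rational(29744743576800, 277165090017851616001), Mul(Rational(302, 277165090017851616001), I, Pow(35, Rational(1, 2)))) ≈ Add(1.0732e-7, Mul(6.4462e-18, I))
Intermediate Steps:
Function('a')(h) = Add(32, h) (Function('a')(h) = Add(Add(14, h), 18) = Add(32, h))
f = Rational(1, 302) (f = Pow(Add(309, Add(32, -39)), -1) = Pow(Add(309, -7), -1) = Pow(302, -1) = Rational(1, 302) ≈ 0.0033113)
Function('U')(D) = Mul(Rational(1, 302), Pow(D, -1))
Pow(Add(Function('U')(Pow(Add(-781, 746), Rational(1, 2))), 9318120), -1) = Pow(Add(Mul(Rational(1, 302), Pow(Pow(Add(-781, 746), Rational(1, 2)), -1)), 9318120), -1) = Pow(Add(Mul(Rational(1, 302), Pow(Pow(-35, Rational(1, 2)), -1)), 9318120), -1) = Pow(Add(Mul(Rational(1, 302), Pow(Mul(I, Pow(35, Rational(1, 2))), -1)), 9318120), -1) = Pow(Add(Mul(Rational(1, 302), Mul(Rational(-1, 35), I, Pow(35, Rational(1, 2)))), 9318120), -1) = Pow(Add(Mul(Rational(-1, 10570), I, Pow(35, Rational(1, 2))), 9318120), -1) = Pow(Add(9318120, Mul(Rational(-1, 10570), I, Pow(35, Rational(1, 2)))), -1)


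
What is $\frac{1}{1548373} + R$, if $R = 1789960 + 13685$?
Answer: $\frac{2792715219586}{1548373} \approx 1.8036 \cdot 10^{6}$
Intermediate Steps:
$R = 1803645$
$\frac{1}{1548373} + R = \frac{1}{1548373} + 1803645 = \frac{2792715219586}{1548373}$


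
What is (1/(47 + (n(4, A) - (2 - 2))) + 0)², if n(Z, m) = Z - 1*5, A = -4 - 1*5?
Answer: 1/2116 ≈ 0.00047259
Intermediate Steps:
A = -9 (A = -4 - 5 = -9)
n(Z, m) = -5 + Z (n(Z, m) = Z - 5 = -5 + Z)
(1/(47 + (n(4, A) - (2 - 2))) + 0)² = (1/(47 + ((-5 + 4) - (2 - 2))) + 0)² = (1/(47 + (-1 - 0)) + 0)² = (1/(47 + (-1 - 1*0)) + 0)² = (1/(47 + (-1 + 0)) + 0)² = (1/(47 - 1) + 0)² = (1/46 + 0)² = (1/46)² = 1/2116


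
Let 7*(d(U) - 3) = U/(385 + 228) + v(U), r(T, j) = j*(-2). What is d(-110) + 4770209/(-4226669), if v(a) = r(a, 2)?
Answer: 3301745320/2590948097 ≈ 1.2743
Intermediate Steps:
r(T, j) = -2*j
v(a) = -4 (v(a) = -2*2 = -4)
d(U) = 17/7 + U/4291 (d(U) = 3 + (U/(385 + 228) - 4)/7 = 3 + (U/613 - 4)/7 = 3 + (-4 + U/613)/7 = 3 + (-4/7 + U/4291) = 17/7 + U/4291)
d(-110) + 4770209/(-4226669) = (17/7 + (1/4291)*(-110)) + 4770209/(-4226669) = (17/7 - 110/4291) + 4770209*(-1/4226669) = 1473/613 - 4770209/4226669 = 3301745320/2590948097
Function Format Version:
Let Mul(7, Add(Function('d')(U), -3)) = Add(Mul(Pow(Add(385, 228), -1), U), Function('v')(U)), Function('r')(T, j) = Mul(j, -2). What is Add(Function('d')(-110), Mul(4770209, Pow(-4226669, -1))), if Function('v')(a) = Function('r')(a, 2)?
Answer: Rational(3301745320, 2590948097) ≈ 1.2743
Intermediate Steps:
Function('r')(T, j) = Mul(-2, j)
Function('v')(a) = -4 (Function('v')(a) = Mul(-2, 2) = -4)
Function('d')(U) = Add(Rational(17, 7), Mul(Rational(1, 4291), U)) (Function('d')(U) = Add(3, Mul(Rational(1, 7), Add(Mul(Pow(Add(385, 228), -1), U), -4))) = Add(3, Mul(Rational(1, 7), Add(Mul(Pow(613, -1), U), -4))) = Add(3, Mul(Rational(1, 7), Add(Mul(Rational(1, 613), U), -4))) = Add(3, Mul(Rational(1, 7), Add(-4, Mul(Rational(1, 613), U)))) = Add(3, Add(Rational(-4, 7), Mul(Rational(1, 4291), U))) = Add(Rational(17, 7), Mul(Rational(1, 4291), U)))
Add(Function('d')(-110), Mul(4770209, Pow(-4226669, -1))) = Add(Add(Rational(17, 7), Mul(Rational(1, 4291), -110)), Mul(4770209, Pow(-4226669, -1))) = Add(Add(Rational(17, 7), Rational(-110, 4291)), Mul(4770209, Rational(-1, 4226669))) = Add(Rational(1473, 613), Rational(-4770209, 4226669)) = Rational(3301745320, 2590948097)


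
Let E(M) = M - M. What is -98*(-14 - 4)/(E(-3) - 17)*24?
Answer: -42336/17 ≈ -2490.4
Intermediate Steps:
E(M) = 0
-98*(-14 - 4)/(E(-3) - 17)*24 = -98*(-14 - 4)/(0 - 17)*24 = -(-1764)/(-17)*24 = -(-1764)*(-1)/17*24 = -98*18/17*24 = -1764/17*24 = -42336/17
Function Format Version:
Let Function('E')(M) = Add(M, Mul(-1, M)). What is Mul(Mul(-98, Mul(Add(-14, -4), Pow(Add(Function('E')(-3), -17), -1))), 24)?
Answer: Rational(-42336, 17) ≈ -2490.4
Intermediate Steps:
Function('E')(M) = 0
Mul(Mul(-98, Mul(Add(-14, -4), Pow(Add(Function('E')(-3), -17), -1))), 24) = Mul(Mul(-98, Mul(Add(-14, -4), Pow(Add(0, -17), -1))), 24) = Mul(Mul(-98, Mul(-18, Pow(-17, -1))), 24) = Mul(Mul(-98, Mul(-18, Rational(-1, 17))), 24) = Mul(Mul(-98, Rational(18, 17)), 24) = Mul(Rational(-1764, 17), 24) = Rational(-42336, 17)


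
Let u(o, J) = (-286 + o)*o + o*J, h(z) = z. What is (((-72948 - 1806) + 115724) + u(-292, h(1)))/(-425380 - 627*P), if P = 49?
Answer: -209454/456103 ≈ -0.45923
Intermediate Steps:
u(o, J) = J*o + o*(-286 + o) (u(o, J) = o*(-286 + o) + J*o = J*o + o*(-286 + o))
(((-72948 - 1806) + 115724) + u(-292, h(1)))/(-425380 - 627*P) = (((-72948 - 1806) + 115724) - 292*(-286 + 1 - 292))/(-425380 - 627*49) = ((-74754 + 115724) - 292*(-577))/(-425380 - 30723) = (40970 + 168484)/(-456103) = 209454*(-1/456103) = -209454/456103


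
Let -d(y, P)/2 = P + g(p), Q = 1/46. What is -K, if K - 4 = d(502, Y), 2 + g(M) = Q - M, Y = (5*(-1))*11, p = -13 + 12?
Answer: -2667/23 ≈ -115.96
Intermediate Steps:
p = -1
Q = 1/46 ≈ 0.021739
Y = -55 (Y = -5*11 = -55)
g(M) = -91/46 - M (g(M) = -2 + (1/46 - M) = -91/46 - M)
d(y, P) = 45/23 - 2*P (d(y, P) = -2*(P + (-91/46 - 1*(-1))) = -2*(P + (-91/46 + 1)) = -2*(P - 45/46) = -2*(-45/46 + P) = 45/23 - 2*P)
K = 2667/23 (K = 4 + (45/23 - 2*(-55)) = 4 + (45/23 + 110) = 4 + 2575/23 = 2667/23 ≈ 115.96)
-K = -1*2667/23 = -2667/23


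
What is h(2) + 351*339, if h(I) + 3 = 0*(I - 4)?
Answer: 118986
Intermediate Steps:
h(I) = -3 (h(I) = -3 + 0*(I - 4) = -3 + 0*(-4 + I) = -3 + 0 = -3)
h(2) + 351*339 = -3 + 351*339 = -3 + 118989 = 118986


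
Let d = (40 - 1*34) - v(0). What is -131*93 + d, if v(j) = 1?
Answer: -12178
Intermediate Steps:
d = 5 (d = (40 - 1*34) - 1*1 = (40 - 34) - 1 = 6 - 1 = 5)
-131*93 + d = -131*93 + 5 = -12183 + 5 = -12178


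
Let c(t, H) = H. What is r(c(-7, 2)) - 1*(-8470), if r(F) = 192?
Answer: 8662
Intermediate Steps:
r(c(-7, 2)) - 1*(-8470) = 192 - 1*(-8470) = 192 + 8470 = 8662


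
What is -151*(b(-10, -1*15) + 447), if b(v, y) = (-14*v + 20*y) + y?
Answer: -41072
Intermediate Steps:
b(v, y) = -14*v + 21*y
-151*(b(-10, -1*15) + 447) = -151*((-14*(-10) + 21*(-1*15)) + 447) = -151*((140 + 21*(-15)) + 447) = -151*((140 - 315) + 447) = -151*(-175 + 447) = -151*272 = -41072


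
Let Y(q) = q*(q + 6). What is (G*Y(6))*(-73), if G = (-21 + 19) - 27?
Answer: 152424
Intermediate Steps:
Y(q) = q*(6 + q)
G = -29 (G = -2 - 27 = -29)
(G*Y(6))*(-73) = -174*(6 + 6)*(-73) = -174*12*(-73) = -29*72*(-73) = -2088*(-73) = 152424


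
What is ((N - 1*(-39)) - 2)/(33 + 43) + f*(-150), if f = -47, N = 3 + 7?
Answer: 535847/76 ≈ 7050.6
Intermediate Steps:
N = 10
((N - 1*(-39)) - 2)/(33 + 43) + f*(-150) = ((10 - 1*(-39)) - 2)/(33 + 43) - 47*(-150) = ((10 + 39) - 2)/76 + 7050 = (49 - 2)*(1/76) + 7050 = 47*(1/76) + 7050 = 47/76 + 7050 = 535847/76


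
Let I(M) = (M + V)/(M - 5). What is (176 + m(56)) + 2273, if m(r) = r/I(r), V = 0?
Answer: 2500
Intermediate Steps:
I(M) = M/(-5 + M) (I(M) = (M + 0)/(M - 5) = M/(-5 + M))
m(r) = -5 + r (m(r) = r/((r/(-5 + r))) = r*((-5 + r)/r) = -5 + r)
(176 + m(56)) + 2273 = (176 + (-5 + 56)) + 2273 = (176 + 51) + 2273 = 227 + 2273 = 2500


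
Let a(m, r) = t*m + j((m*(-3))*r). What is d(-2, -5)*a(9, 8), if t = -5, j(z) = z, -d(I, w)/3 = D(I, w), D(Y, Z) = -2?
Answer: -1566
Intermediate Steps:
d(I, w) = 6 (d(I, w) = -3*(-2) = 6)
a(m, r) = -5*m - 3*m*r (a(m, r) = -5*m + (m*(-3))*r = -5*m + (-3*m)*r = -5*m - 3*m*r)
d(-2, -5)*a(9, 8) = 6*(9*(-5 - 3*8)) = 6*(9*(-5 - 24)) = 6*(9*(-29)) = 6*(-261) = -1566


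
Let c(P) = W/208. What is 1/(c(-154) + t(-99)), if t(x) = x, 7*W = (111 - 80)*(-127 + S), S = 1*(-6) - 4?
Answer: -1456/148391 ≈ -0.0098119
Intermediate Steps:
S = -10 (S = -6 - 4 = -10)
W = -4247/7 (W = ((111 - 80)*(-127 - 10))/7 = (31*(-137))/7 = (1/7)*(-4247) = -4247/7 ≈ -606.71)
c(P) = -4247/1456 (c(P) = -4247/7/208 = -4247/7*1/208 = -4247/1456)
1/(c(-154) + t(-99)) = 1/(-4247/1456 - 99) = 1/(-148391/1456) = -1456/148391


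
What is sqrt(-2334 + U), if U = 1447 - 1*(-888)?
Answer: 1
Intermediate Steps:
U = 2335 (U = 1447 + 888 = 2335)
sqrt(-2334 + U) = sqrt(-2334 + 2335) = sqrt(1) = 1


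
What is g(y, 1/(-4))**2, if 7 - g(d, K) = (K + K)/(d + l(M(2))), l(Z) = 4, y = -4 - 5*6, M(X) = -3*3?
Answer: 175561/3600 ≈ 48.767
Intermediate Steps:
M(X) = -9
y = -34 (y = -4 - 30 = -34)
g(d, K) = 7 - 2*K/(4 + d) (g(d, K) = 7 - (K + K)/(d + 4) = 7 - 2*K/(4 + d))
g(y, 1/(-4))**2 = ((28 - 2/(-4) + 7*(-34))/(4 - 34))**2 = ((28 - 2*(-1/4) - 238)/(-30))**2 = (-(28 + 1/2 - 238)/30)**2 = (-1/30*(-419/2))**2 = (419/60)**2 = 175561/3600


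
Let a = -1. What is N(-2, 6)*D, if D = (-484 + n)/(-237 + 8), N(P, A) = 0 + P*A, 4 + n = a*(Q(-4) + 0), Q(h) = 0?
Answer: -5856/229 ≈ -25.572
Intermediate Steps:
n = -4 (n = -4 - (0 + 0) = -4 - 1*0 = -4 + 0 = -4)
N(P, A) = A*P (N(P, A) = 0 + A*P = A*P)
D = 488/229 (D = (-484 - 4)/(-237 + 8) = -488/(-229) = -488*(-1/229) = 488/229 ≈ 2.1310)
N(-2, 6)*D = (6*(-2))*(488/229) = -12*488/229 = -5856/229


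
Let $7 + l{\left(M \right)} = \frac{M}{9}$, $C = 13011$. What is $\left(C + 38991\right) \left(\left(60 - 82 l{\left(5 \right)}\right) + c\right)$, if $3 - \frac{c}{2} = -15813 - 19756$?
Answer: $3730230576$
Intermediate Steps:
$l{\left(M \right)} = -7 + \frac{M}{9}$
$c = 71144$ ($c = 6 - 2 \left(-15813 - 19756\right) = 6 - -71138 = 6 + 71138 = 71144$)
$\left(C + 38991\right) \left(\left(60 - 82 l{\left(5 \right)}\right) + c\right) = \left(13011 + 38991\right) \left(\left(60 - 82 \left(-7 + \frac{1}{9} \cdot 5\right)\right) + 71144\right) = 52002 \left(\left(60 - 82 \left(-7 + \frac{5}{9}\right)\right) + 71144\right) = 52002 \left(\left(60 - - \frac{4756}{9}\right) + 71144\right) = 52002 \left(\left(60 + \frac{4756}{9}\right) + 71144\right) = 52002 \left(\frac{5296}{9} + 71144\right) = 52002 \cdot \frac{645592}{9} = 3730230576$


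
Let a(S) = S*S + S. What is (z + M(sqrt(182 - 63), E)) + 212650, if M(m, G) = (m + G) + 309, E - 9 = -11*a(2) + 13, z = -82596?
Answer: 130319 + sqrt(119) ≈ 1.3033e+5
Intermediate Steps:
a(S) = S + S**2 (a(S) = S**2 + S = S + S**2)
E = -44 (E = 9 + (-22*(1 + 2) + 13) = 9 + (-22*3 + 13) = 9 + (-11*6 + 13) = 9 + (-66 + 13) = 9 - 53 = -44)
M(m, G) = 309 + G + m (M(m, G) = (G + m) + 309 = 309 + G + m)
(z + M(sqrt(182 - 63), E)) + 212650 = (-82596 + (309 - 44 + sqrt(182 - 63))) + 212650 = (-82596 + (309 - 44 + sqrt(119))) + 212650 = (-82596 + (265 + sqrt(119))) + 212650 = (-82331 + sqrt(119)) + 212650 = 130319 + sqrt(119)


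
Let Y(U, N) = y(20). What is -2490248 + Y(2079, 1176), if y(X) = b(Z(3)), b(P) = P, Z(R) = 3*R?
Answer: -2490239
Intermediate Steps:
y(X) = 9 (y(X) = 3*3 = 9)
Y(U, N) = 9
-2490248 + Y(2079, 1176) = -2490248 + 9 = -2490239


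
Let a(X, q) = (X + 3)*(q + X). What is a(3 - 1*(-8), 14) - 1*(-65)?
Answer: 415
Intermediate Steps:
a(X, q) = (3 + X)*(X + q)
a(3 - 1*(-8), 14) - 1*(-65) = ((3 - 1*(-8))**2 + 3*(3 - 1*(-8)) + 3*14 + (3 - 1*(-8))*14) - 1*(-65) = ((3 + 8)**2 + 3*(3 + 8) + 42 + (3 + 8)*14) + 65 = (11**2 + 3*11 + 42 + 11*14) + 65 = (121 + 33 + 42 + 154) + 65 = 350 + 65 = 415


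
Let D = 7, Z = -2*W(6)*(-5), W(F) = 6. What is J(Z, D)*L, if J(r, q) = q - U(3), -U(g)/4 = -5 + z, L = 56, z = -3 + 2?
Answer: -952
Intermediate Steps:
z = -1
Z = 60 (Z = -2*6*(-5) = -12*(-5) = 60)
U(g) = 24 (U(g) = -4*(-5 - 1) = -4*(-6) = 24)
J(r, q) = -24 + q (J(r, q) = q - 1*24 = q - 24 = -24 + q)
J(Z, D)*L = (-24 + 7)*56 = -17*56 = -952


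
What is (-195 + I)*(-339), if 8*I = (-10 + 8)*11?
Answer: 268149/4 ≈ 67037.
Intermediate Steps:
I = -11/4 (I = ((-10 + 8)*11)/8 = (-2*11)/8 = (⅛)*(-22) = -11/4 ≈ -2.7500)
(-195 + I)*(-339) = (-195 - 11/4)*(-339) = -791/4*(-339) = 268149/4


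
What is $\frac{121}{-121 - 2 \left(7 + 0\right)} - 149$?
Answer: $- \frac{20236}{135} \approx -149.9$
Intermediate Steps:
$\frac{121}{-121 - 2 \left(7 + 0\right)} - 149 = \frac{121}{-121 - 14} - 149 = \frac{121}{-135} - 149 = 121 \left(- \frac{1}{135}\right) - 149 = - \frac{121}{135} - 149 = - \frac{20236}{135}$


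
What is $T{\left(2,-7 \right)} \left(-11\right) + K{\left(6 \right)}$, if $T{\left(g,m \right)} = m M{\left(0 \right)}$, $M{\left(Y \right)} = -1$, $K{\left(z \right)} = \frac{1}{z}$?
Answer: $- \frac{461}{6} \approx -76.833$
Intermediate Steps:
$T{\left(g,m \right)} = - m$ ($T{\left(g,m \right)} = m \left(-1\right) = - m$)
$T{\left(2,-7 \right)} \left(-11\right) + K{\left(6 \right)} = \left(-1\right) \left(-7\right) \left(-11\right) + \frac{1}{6} = 7 \left(-11\right) + \frac{1}{6} = -77 + \frac{1}{6} = - \frac{461}{6}$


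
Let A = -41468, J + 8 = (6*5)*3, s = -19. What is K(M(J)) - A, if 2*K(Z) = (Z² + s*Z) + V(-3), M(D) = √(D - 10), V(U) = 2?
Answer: 41505 - 57*√2 ≈ 41424.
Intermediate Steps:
J = 82 (J = -8 + (6*5)*3 = -8 + 30*3 = -8 + 90 = 82)
M(D) = √(-10 + D)
K(Z) = 1 + Z²/2 - 19*Z/2 (K(Z) = ((Z² - 19*Z) + 2)/2 = (2 + Z² - 19*Z)/2 = 1 + Z²/2 - 19*Z/2)
K(M(J)) - A = (1 + (√(-10 + 82))²/2 - 19*√(-10 + 82)/2) - 1*(-41468) = (1 + (√72)²/2 - 57*√2) + 41468 = (1 + (6*√2)²/2 - 57*√2) + 41468 = (1 + (½)*72 - 57*√2) + 41468 = (1 + 36 - 57*√2) + 41468 = (37 - 57*√2) + 41468 = 41505 - 57*√2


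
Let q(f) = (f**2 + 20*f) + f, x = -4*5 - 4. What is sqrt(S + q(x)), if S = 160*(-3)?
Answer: 2*I*sqrt(102) ≈ 20.199*I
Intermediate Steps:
x = -24 (x = -20 - 4 = -24)
q(f) = f**2 + 21*f
S = -480
sqrt(S + q(x)) = sqrt(-480 - 24*(21 - 24)) = sqrt(-480 - 24*(-3)) = sqrt(-480 + 72) = sqrt(-408) = 2*I*sqrt(102)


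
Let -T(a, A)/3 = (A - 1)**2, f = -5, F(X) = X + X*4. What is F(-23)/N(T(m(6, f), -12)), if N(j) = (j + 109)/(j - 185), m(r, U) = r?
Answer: -39790/199 ≈ -199.95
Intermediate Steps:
F(X) = 5*X (F(X) = X + 4*X = 5*X)
T(a, A) = -3*(-1 + A)**2 (T(a, A) = -3*(A - 1)**2 = -3*(-1 + A)**2)
N(j) = (109 + j)/(-185 + j)
F(-23)/N(T(m(6, f), -12)) = (5*(-23))/(((109 - 3*(-1 - 12)**2)/(-185 - 3*(-1 - 12)**2))) = -115*(-185 - 3*(-13)**2)/(109 - 3*(-13)**2) = -115*(-185 - 3*169)/(109 - 3*169) = -115*(-185 - 507)/(109 - 507) = -115/(-398/(-692)) = -115/((-1/692*(-398))) = -115/199/346 = -115*346/199 = -39790/199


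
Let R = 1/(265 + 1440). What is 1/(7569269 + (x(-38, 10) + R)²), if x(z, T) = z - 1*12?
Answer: 2907025/22011321606726 ≈ 1.3207e-7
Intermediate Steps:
x(z, T) = -12 + z (x(z, T) = z - 12 = -12 + z)
R = 1/1705 ≈ 0.00058651
1/(7569269 + (x(-38, 10) + R)²) = 1/(7569269 + ((-12 - 38) + 1/1705)²) = 1/(7569269 + (-50 + 1/1705)²) = 1/(7569269 + (-85249/1705)²) = 1/(7569269 + 7267392001/2907025) = 1/(22011321606726/2907025) = 2907025/22011321606726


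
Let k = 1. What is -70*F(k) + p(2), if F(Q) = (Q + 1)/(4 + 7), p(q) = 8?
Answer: -52/11 ≈ -4.7273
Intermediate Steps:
F(Q) = 1/11 + Q/11 (F(Q) = (1 + Q)/11 = (1 + Q)*(1/11) = 1/11 + Q/11)
-70*F(k) + p(2) = -70*(1/11 + (1/11)*1) + 8 = -70*(1/11 + 1/11) + 8 = -70*2/11 + 8 = -140/11 + 8 = -52/11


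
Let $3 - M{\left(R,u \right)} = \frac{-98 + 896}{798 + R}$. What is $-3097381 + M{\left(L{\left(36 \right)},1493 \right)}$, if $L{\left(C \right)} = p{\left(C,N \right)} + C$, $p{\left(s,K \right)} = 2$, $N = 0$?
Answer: $- \frac{68142337}{22} \approx -3.0974 \cdot 10^{6}$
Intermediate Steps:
$L{\left(C \right)} = 2 + C$
$M{\left(R,u \right)} = 3 - \frac{798}{798 + R}$ ($M{\left(R,u \right)} = 3 - \frac{-98 + 896}{798 + R} = 3 - \frac{798}{798 + R}$)
$-3097381 + M{\left(L{\left(36 \right)},1493 \right)} = -3097381 + \frac{3 \left(532 + \left(2 + 36\right)\right)}{798 + \left(2 + 36\right)} = -3097381 + \frac{3 \left(532 + 38\right)}{798 + 38} = -3097381 + 3 \cdot \frac{1}{836} \cdot 570 = -3097381 + \frac{45}{22} = - \frac{68142337}{22}$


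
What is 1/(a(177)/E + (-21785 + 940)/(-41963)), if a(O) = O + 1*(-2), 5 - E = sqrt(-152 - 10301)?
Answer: 2141216920641/12002191033165 - 12326253583*I*sqrt(10453)/2400438206633 ≈ 0.1784 - 0.525*I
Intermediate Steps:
E = 5 - I*sqrt(10453) (E = 5 - sqrt(-152 - 10301) = 5 - sqrt(-10453) = 5 - I*sqrt(10453) ≈ 5.0 - 102.24*I)
a(O) = -2 + O (a(O) = O - 2 = -2 + O)
1/(a(177)/E + (-21785 + 940)/(-41963)) = 1/((-2 + 177)/(5 - I*sqrt(10453)) + (-21785 + 940)/(-41963)) = 1/(175/(5 - I*sqrt(10453)) - 20845*(-1/41963)) = 1/(175/(5 - I*sqrt(10453)) + 20845/41963) = 1/(20845/41963 + 175/(5 - I*sqrt(10453)))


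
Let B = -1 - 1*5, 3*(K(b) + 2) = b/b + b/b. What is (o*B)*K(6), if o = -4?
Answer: -32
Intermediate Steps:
K(b) = -4/3 (K(b) = -2 + (b/b + b/b)/3 = -2 + (1 + 1)/3 = -2 + (⅓)*2 = -2 + ⅔ = -4/3)
B = -6 (B = -1 - 5 = -6)
(o*B)*K(6) = -4*(-6)*(-4/3) = 24*(-4/3) = -32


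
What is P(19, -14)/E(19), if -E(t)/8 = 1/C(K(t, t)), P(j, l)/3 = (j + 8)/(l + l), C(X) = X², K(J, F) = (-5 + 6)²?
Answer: 81/224 ≈ 0.36161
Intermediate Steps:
K(J, F) = 1 (K(J, F) = 1² = 1)
P(j, l) = 3*(8 + j)/(2*l) (P(j, l) = 3*((j + 8)/(l + l)) = 3*((8 + j)/((2*l))) = 3*((8 + j)*(1/(2*l))) = 3*((8 + j)/(2*l)) = 3*(8 + j)/(2*l))
E(t) = -8 (E(t) = -8/(1²) = -8/1 = -8*1 = -8)
P(19, -14)/E(19) = ((3/2)*(8 + 19)/(-14))/(-8) = ((3/2)*(-1/14)*27)*(-⅛) = -81/28*(-⅛) = 81/224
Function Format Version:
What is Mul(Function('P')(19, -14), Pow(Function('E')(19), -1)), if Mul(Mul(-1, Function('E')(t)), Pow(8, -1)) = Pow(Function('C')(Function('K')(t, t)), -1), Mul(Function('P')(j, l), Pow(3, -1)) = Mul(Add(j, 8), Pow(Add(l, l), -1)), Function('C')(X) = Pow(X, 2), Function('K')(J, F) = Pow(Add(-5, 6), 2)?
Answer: Rational(81, 224) ≈ 0.36161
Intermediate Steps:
Function('K')(J, F) = 1 (Function('K')(J, F) = Pow(1, 2) = 1)
Function('P')(j, l) = Mul(Rational(3, 2), Pow(l, -1), Add(8, j)) (Function('P')(j, l) = Mul(3, Mul(Add(j, 8), Pow(Add(l, l), -1))) = Mul(3, Mul(Add(8, j), Pow(Mul(2, l), -1))) = Mul(3, Mul(Add(8, j), Mul(Rational(1, 2), Pow(l, -1)))) = Mul(3, Mul(Rational(1, 2), Pow(l, -1), Add(8, j))) = Mul(Rational(3, 2), Pow(l, -1), Add(8, j)))
Function('E')(t) = -8 (Function('E')(t) = Mul(-8, Pow(Pow(1, 2), -1)) = Mul(-8, Pow(1, -1)) = Mul(-8, 1) = -8)
Mul(Function('P')(19, -14), Pow(Function('E')(19), -1)) = Mul(Mul(Rational(3, 2), Pow(-14, -1), Add(8, 19)), Pow(-8, -1)) = Mul(Mul(Rational(3, 2), Rational(-1, 14), 27), Rational(-1, 8)) = Mul(Rational(-81, 28), Rational(-1, 8)) = Rational(81, 224)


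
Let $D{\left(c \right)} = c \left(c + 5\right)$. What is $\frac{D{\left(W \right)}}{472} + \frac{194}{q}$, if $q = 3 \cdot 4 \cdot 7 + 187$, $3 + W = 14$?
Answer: $\frac{17408}{15989} \approx 1.0887$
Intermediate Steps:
$W = 11$ ($W = -3 + 14 = 11$)
$q = 271$ ($q = 12 \cdot 7 + 187 = 84 + 187 = 271$)
$D{\left(c \right)} = c \left(5 + c\right)$
$\frac{D{\left(W \right)}}{472} + \frac{194}{q} = \frac{11 \left(5 + 11\right)}{472} + \frac{194}{271} = 11 \cdot 16 \cdot \frac{1}{472} + 194 \cdot \frac{1}{271} = 176 \cdot \frac{1}{472} + \frac{194}{271} = \frac{22}{59} + \frac{194}{271} = \frac{17408}{15989}$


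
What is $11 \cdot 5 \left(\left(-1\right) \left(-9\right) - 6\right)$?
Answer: $165$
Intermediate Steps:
$11 \cdot 5 \left(\left(-1\right) \left(-9\right) - 6\right) = 11 \cdot 5 \left(9 - 6\right) = 11 \cdot 5 \cdot 3 = 11 \cdot 15 = 165$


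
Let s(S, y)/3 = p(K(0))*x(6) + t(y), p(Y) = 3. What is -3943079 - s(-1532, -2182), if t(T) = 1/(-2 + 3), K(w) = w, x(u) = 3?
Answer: -3943109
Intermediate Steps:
t(T) = 1 (t(T) = 1/1 = 1)
s(S, y) = 30 (s(S, y) = 3*(3*3 + 1) = 3*(9 + 1) = 3*10 = 30)
-3943079 - s(-1532, -2182) = -3943079 - 1*30 = -3943079 - 30 = -3943109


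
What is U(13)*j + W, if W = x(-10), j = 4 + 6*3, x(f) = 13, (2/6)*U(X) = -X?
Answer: -845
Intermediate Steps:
U(X) = -3*X (U(X) = 3*(-X) = -3*X)
j = 22 (j = 4 + 18 = 22)
W = 13
U(13)*j + W = -3*13*22 + 13 = -39*22 + 13 = -858 + 13 = -845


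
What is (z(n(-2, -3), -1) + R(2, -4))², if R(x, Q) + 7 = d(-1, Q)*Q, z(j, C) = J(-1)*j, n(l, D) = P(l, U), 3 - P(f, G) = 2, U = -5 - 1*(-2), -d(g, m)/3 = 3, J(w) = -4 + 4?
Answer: 841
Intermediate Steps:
J(w) = 0
d(g, m) = -9 (d(g, m) = -3*3 = -9)
U = -3 (U = -5 + 2 = -3)
P(f, G) = 1 (P(f, G) = 3 - 1*2 = 3 - 2 = 1)
n(l, D) = 1
z(j, C) = 0 (z(j, C) = 0*j = 0)
R(x, Q) = -7 - 9*Q
(z(n(-2, -3), -1) + R(2, -4))² = (0 + (-7 - 9*(-4)))² = (0 + (-7 + 36))² = (0 + 29)² = 29² = 841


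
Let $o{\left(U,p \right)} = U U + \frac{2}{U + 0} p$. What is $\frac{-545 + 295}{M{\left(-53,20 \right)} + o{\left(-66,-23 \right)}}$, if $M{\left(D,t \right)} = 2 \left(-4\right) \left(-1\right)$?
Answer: $- \frac{1650}{28807} \approx -0.057278$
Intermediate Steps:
$M{\left(D,t \right)} = 8$ ($M{\left(D,t \right)} = \left(-8\right) \left(-1\right) = 8$)
$o{\left(U,p \right)} = U^{2} + \frac{2 p}{U}$ ($o{\left(U,p \right)} = U^{2} + \frac{2}{U} p = U^{2} + \frac{2 p}{U}$)
$\frac{-545 + 295}{M{\left(-53,20 \right)} + o{\left(-66,-23 \right)}} = \frac{-545 + 295}{8 + \frac{\left(-66\right)^{3} + 2 \left(-23\right)}{-66}} = - \frac{250}{8 - \frac{-287496 - 46}{66}} = - \frac{250}{8 - - \frac{143771}{33}} = - \frac{250}{8 + \frac{143771}{33}} = - \frac{250}{\frac{144035}{33}} = \left(-250\right) \frac{33}{144035} = - \frac{1650}{28807}$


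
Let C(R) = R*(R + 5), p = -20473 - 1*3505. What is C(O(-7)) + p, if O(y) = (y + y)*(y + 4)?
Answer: -22004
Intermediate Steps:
p = -23978 (p = -20473 - 3505 = -23978)
O(y) = 2*y*(4 + y) (O(y) = (2*y)*(4 + y) = 2*y*(4 + y))
C(R) = R*(5 + R)
C(O(-7)) + p = (2*(-7)*(4 - 7))*(5 + 2*(-7)*(4 - 7)) - 23978 = (2*(-7)*(-3))*(5 + 2*(-7)*(-3)) - 23978 = 42*(5 + 42) - 23978 = 42*47 - 23978 = 1974 - 23978 = -22004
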